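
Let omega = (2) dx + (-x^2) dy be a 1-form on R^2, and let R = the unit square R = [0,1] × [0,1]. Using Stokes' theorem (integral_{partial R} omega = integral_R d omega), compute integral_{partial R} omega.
integral_(partial R) omega = -1

Stokes: integral_partial_R omega = integral_R d omega with d omega = (∂Q/∂x - ∂P/∂y) dx ∧ dy.
  ∂Q/∂x = -2*x
  ∂P/∂y = 0
  integrand = ∂Q/∂x - ∂P/∂y = -2*x.
Integrating over R: integral_0^1 integral_0^1 (-2*x) dx dy = -1.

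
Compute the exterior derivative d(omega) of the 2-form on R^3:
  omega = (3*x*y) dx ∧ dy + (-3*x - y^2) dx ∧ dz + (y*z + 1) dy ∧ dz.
d(omega) = (2*y) dx ∧ dy ∧ dz

For a 2-form omega = sum_{i<j} g_{ij} dx_i ∧ dx_j, the exterior derivative is
  d(omega) = sum_{i<j} d(g_{ij}) ∧ dx_i ∧ dx_j = sum_{i<j, k} (∂g_{ij}/∂x_k) dx_k ∧ dx_i ∧ dx_j.
Expand each term, using dx_k ∧ dx_i ∧ dx_j = sgn(permutation) dx_{(a)} ∧ dx_{(b)} ∧ dx_{(c)} with (a < b < c) sorted:
  d(-3*x - y^2) includes (∂/∂y)(-3*x - y^2) dy = (-2*y) dy, which multiplied by dx ∧ dz gives (2*y) dx ∧ dy ∧ dz
Collecting like 3-forms: d(omega) = (2*y) dx ∧ dy ∧ dz.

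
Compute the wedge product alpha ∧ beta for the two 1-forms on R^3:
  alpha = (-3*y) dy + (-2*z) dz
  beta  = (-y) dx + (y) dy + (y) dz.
alpha ∧ beta = (-3*y^2) dx ∧ dy + (y*(-3*y + 2*z)) dy ∧ dz + (-2*y*z) dx ∧ dz

Distribute the wedge, using dx_i ∧ dx_j = -dx_j ∧ dx_i and dx_i ∧ dx_i = 0. For each pair (i, j) with i < j, the coefficient of dx_i ∧ dx_j in alpha ∧ beta is (alpha_i * beta_j - alpha_j * beta_i). Collecting: alpha ∧ beta = (-3*y^2) dx ∧ dy + (y*(-3*y + 2*z)) dy ∧ dz + (-2*y*z) dx ∧ dz.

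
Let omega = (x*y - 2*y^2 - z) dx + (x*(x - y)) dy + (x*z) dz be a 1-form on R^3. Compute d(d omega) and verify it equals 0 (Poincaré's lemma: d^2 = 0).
d(d omega) = 0

Step 1: d omega = sum_{i<j} (∂f_j/∂x_i - ∂f_i/∂x_j) dx_i ∧ dx_j:
  coeff of dx ∧ dy: x + 3*y
  coeff of dx ∧ dz: z + 1
  coeff of dy ∧ dz: 0
Step 2: Apply d again to each 2-form coefficient. The only possible 3-form in R^3 is dx ∧ dy ∧ dz, with coefficient
  ∂(coeff of dy∧dz)/∂x - ∂(coeff of dx∧dz)/∂y + ∂(coeff of dx∧dy)/∂z
  = ∂/∂x (0) - ∂/∂y (z + 1) + ∂/∂z (x + 3*y).
Each of these terms simplifies to sums of mixed partials that cancel in pairs. The result is 0 (by equality of mixed partials for smooth functions — Schwarz / Clairaut).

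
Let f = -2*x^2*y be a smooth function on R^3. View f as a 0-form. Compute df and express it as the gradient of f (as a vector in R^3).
df = (-4*x*y) dx + (-2*x^2) dy + (0) dz; grad f = (-4*x*y, -2*x^2, 0)

For a 0-form f, d f = (∂f/∂x) dx + (∂f/∂y) dy + (∂f/∂z) dz. The components of the vector representation are exactly the entries of grad f in Cartesian coordinates:
  ∂f/∂x = -4*x*y
  ∂f/∂y = -2*x^2
  ∂f/∂z = 0.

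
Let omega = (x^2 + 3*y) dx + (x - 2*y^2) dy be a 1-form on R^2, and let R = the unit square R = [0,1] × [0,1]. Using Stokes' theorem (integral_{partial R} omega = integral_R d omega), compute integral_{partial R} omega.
integral_(partial R) omega = -2

Stokes: integral_partial_R omega = integral_R d omega with d omega = (∂Q/∂x - ∂P/∂y) dx ∧ dy.
  ∂Q/∂x = 1
  ∂P/∂y = 3
  integrand = ∂Q/∂x - ∂P/∂y = -2.
Integrating over R: integral_0^1 integral_0^1 (-2) dx dy = -2.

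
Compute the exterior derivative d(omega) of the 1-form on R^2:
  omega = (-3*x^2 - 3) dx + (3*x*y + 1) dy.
d(omega) = (3*y) dx ∧ dy

For a 1-form omega = sum_i f_i dx_i, the exterior derivative is
  d(omega) = sum_{i < j} (∂f_j/∂x_i - ∂f_i/∂x_j) dx_i ∧ dx_j.
  coefficient of dx ∧ dy: ∂f_2/∂x - ∂f_1/∂y = ∂(3*x*y + 1)/∂x - ∂(-3*x^2 - 3)/∂y = 3*y
Assembling: d(omega) = (3*y) dx ∧ dy.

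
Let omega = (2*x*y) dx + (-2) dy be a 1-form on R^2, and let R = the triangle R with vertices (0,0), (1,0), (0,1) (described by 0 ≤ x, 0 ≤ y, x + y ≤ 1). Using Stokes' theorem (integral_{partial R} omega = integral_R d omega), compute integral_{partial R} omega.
integral_(partial R) omega = -1/3

Stokes: integral_partial_R omega = integral_R d omega with d omega = (∂Q/∂x - ∂P/∂y) dx ∧ dy.
  ∂Q/∂x = 0
  ∂P/∂y = 2*x
  integrand = ∂Q/∂x - ∂P/∂y = -2*x.
Integrating over R: integral_0^1 integral_0^{1-x} (-2*x) dy dx = -1/3.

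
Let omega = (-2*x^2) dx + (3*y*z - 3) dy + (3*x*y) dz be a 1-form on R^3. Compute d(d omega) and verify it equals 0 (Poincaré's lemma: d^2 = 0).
d(d omega) = 0

Step 1: d omega = sum_{i<j} (∂f_j/∂x_i - ∂f_i/∂x_j) dx_i ∧ dx_j:
  coeff of dx ∧ dy: 0
  coeff of dx ∧ dz: 3*y
  coeff of dy ∧ dz: 3*x - 3*y
Step 2: Apply d again to each 2-form coefficient. The only possible 3-form in R^3 is dx ∧ dy ∧ dz, with coefficient
  ∂(coeff of dy∧dz)/∂x - ∂(coeff of dx∧dz)/∂y + ∂(coeff of dx∧dy)/∂z
  = ∂/∂x (3*x - 3*y) - ∂/∂y (3*y) + ∂/∂z (0).
Each of these terms simplifies to sums of mixed partials that cancel in pairs. The result is 0 (by equality of mixed partials for smooth functions — Schwarz / Clairaut).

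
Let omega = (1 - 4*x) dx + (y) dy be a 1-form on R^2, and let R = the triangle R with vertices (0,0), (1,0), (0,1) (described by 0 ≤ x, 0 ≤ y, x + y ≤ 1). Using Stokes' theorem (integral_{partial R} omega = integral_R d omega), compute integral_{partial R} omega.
integral_(partial R) omega = 0

Stokes: integral_partial_R omega = integral_R d omega with d omega = (∂Q/∂x - ∂P/∂y) dx ∧ dy.
  ∂Q/∂x = 0
  ∂P/∂y = 0
  integrand = ∂Q/∂x - ∂P/∂y = 0.
Integrating over R: integral_0^1 integral_0^{1-x} (0) dy dx = 0.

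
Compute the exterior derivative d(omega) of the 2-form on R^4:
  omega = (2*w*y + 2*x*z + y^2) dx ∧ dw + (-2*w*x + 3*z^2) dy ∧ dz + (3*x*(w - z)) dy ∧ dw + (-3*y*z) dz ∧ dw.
d(omega) = (w - 2*y - 3*z) dx ∧ dy ∧ dw + (-2*x) dx ∧ dz ∧ dw + (-2*w) dx ∧ dy ∧ dz + (x - 3*z) dy ∧ dz ∧ dw

For a 2-form omega = sum_{i<j} g_{ij} dx_i ∧ dx_j, the exterior derivative is
  d(omega) = sum_{i<j} d(g_{ij}) ∧ dx_i ∧ dx_j = sum_{i<j, k} (∂g_{ij}/∂x_k) dx_k ∧ dx_i ∧ dx_j.
Expand each term, using dx_k ∧ dx_i ∧ dx_j = sgn(permutation) dx_{(a)} ∧ dx_{(b)} ∧ dx_{(c)} with (a < b < c) sorted:
  d(2*w*y + 2*x*z + y^2) includes (∂/∂y)(2*w*y + 2*x*z + y^2) dy = (2*w + 2*y) dy, which multiplied by dx ∧ dw gives (-2*w - 2*y) dx ∧ dy ∧ dw
  d(2*w*y + 2*x*z + y^2) includes (∂/∂z)(2*w*y + 2*x*z + y^2) dz = (2*x) dz, which multiplied by dx ∧ dw gives (-2*x) dx ∧ dz ∧ dw
  d(-2*w*x + 3*z^2) includes (∂/∂x)(-2*w*x + 3*z^2) dx = (-2*w) dx, which multiplied by dy ∧ dz gives (-2*w) dx ∧ dy ∧ dz
  d(-2*w*x + 3*z^2) includes (∂/∂w)(-2*w*x + 3*z^2) dw = (-2*x) dw, which multiplied by dy ∧ dz gives (-2*x) dy ∧ dz ∧ dw
  d(3*x*(w - z)) includes (∂/∂x)(3*x*(w - z)) dx = (3*w - 3*z) dx, which multiplied by dy ∧ dw gives (3*w - 3*z) dx ∧ dy ∧ dw
  d(3*x*(w - z)) includes (∂/∂z)(3*x*(w - z)) dz = (-3*x) dz, which multiplied by dy ∧ dw gives (3*x) dy ∧ dz ∧ dw
  d(-3*y*z) includes (∂/∂y)(-3*y*z) dy = (-3*z) dy, which multiplied by dz ∧ dw gives (-3*z) dy ∧ dz ∧ dw
Collecting like 3-forms: d(omega) = (w - 2*y - 3*z) dx ∧ dy ∧ dw + (-2*x) dx ∧ dz ∧ dw + (-2*w) dx ∧ dy ∧ dz + (x - 3*z) dy ∧ dz ∧ dw.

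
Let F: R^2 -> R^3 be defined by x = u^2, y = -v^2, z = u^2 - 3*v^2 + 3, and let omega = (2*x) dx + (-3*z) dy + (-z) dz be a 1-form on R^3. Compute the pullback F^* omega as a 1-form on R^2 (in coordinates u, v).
F^* omega = (2*u*(u^2 + 3*v^2 - 3)) du + (12*v*(u^2 - 3*v^2 + 3)) dv

Using F^*(f dg) = (f ∘ F) d(g ∘ F), substitute each coordinate x_i by F_i(u, v) in f_i, and replace dx_i by d F_i = (∂F_i/∂u) du + (∂F_i/∂v) dv.
  For the x component: f_1(F) = 2*u^2; d F_1 = (2*u) du + (0) dv
  For the y component: f_2(F) = -3*u^2 + 9*v^2 - 9; d F_2 = (0) du + (-2*v) dv
  For the z component: f_3(F) = -u^2 + 3*v^2 - 3; d F_3 = (2*u) du + (-6*v) dv
Combining and collecting du, dv coefficients:
  coeff of du: 2*u*(u^2 + 3*v^2 - 3)
  coeff of dv: 12*v*(u^2 - 3*v^2 + 3)
F^* omega = (2*u*(u^2 + 3*v^2 - 3)) du + (12*v*(u^2 - 3*v^2 + 3)) dv.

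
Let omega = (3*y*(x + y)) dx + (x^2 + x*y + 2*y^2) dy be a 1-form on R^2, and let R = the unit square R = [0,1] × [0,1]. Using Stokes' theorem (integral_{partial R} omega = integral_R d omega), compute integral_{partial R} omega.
integral_(partial R) omega = -3

Stokes: integral_partial_R omega = integral_R d omega with d omega = (∂Q/∂x - ∂P/∂y) dx ∧ dy.
  ∂Q/∂x = 2*x + y
  ∂P/∂y = 3*x + 6*y
  integrand = ∂Q/∂x - ∂P/∂y = -x - 5*y.
Integrating over R: integral_0^1 integral_0^1 (-x - 5*y) dx dy = -3.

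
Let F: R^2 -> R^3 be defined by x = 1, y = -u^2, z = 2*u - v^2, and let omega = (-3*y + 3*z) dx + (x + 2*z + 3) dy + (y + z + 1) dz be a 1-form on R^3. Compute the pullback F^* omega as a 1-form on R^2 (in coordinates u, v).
F^* omega = (-10*u^2 + 4*u*v^2 - 4*u - 2*v^2 + 2) du + (2*v*(u^2 - 2*u + v^2 - 1)) dv

Using F^*(f dg) = (f ∘ F) d(g ∘ F), substitute each coordinate x_i by F_i(u, v) in f_i, and replace dx_i by d F_i = (∂F_i/∂u) du + (∂F_i/∂v) dv.
  For the x component: f_1(F) = 3*u^2 + 6*u - 3*v^2; d F_1 = (0) du + (0) dv
  For the y component: f_2(F) = 4*u - 2*v^2 + 4; d F_2 = (-2*u) du + (0) dv
  For the z component: f_3(F) = -u^2 + 2*u - v^2 + 1; d F_3 = (2) du + (-2*v) dv
Combining and collecting du, dv coefficients:
  coeff of du: -10*u^2 + 4*u*v^2 - 4*u - 2*v^2 + 2
  coeff of dv: 2*v*(u^2 - 2*u + v^2 - 1)
F^* omega = (-10*u^2 + 4*u*v^2 - 4*u - 2*v^2 + 2) du + (2*v*(u^2 - 2*u + v^2 - 1)) dv.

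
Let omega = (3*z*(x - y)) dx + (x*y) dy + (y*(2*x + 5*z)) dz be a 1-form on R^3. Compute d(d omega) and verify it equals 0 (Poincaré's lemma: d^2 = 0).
d(d omega) = 0

Step 1: d omega = sum_{i<j} (∂f_j/∂x_i - ∂f_i/∂x_j) dx_i ∧ dx_j:
  coeff of dx ∧ dy: y + 3*z
  coeff of dx ∧ dz: -3*x + 5*y
  coeff of dy ∧ dz: 2*x + 5*z
Step 2: Apply d again to each 2-form coefficient. The only possible 3-form in R^3 is dx ∧ dy ∧ dz, with coefficient
  ∂(coeff of dy∧dz)/∂x - ∂(coeff of dx∧dz)/∂y + ∂(coeff of dx∧dy)/∂z
  = ∂/∂x (2*x + 5*z) - ∂/∂y (-3*x + 5*y) + ∂/∂z (y + 3*z).
Each of these terms simplifies to sums of mixed partials that cancel in pairs. The result is 0 (by equality of mixed partials for smooth functions — Schwarz / Clairaut).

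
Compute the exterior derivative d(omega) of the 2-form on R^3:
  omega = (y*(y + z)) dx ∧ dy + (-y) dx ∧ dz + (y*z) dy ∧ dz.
d(omega) = (y + 1) dx ∧ dy ∧ dz

For a 2-form omega = sum_{i<j} g_{ij} dx_i ∧ dx_j, the exterior derivative is
  d(omega) = sum_{i<j} d(g_{ij}) ∧ dx_i ∧ dx_j = sum_{i<j, k} (∂g_{ij}/∂x_k) dx_k ∧ dx_i ∧ dx_j.
Expand each term, using dx_k ∧ dx_i ∧ dx_j = sgn(permutation) dx_{(a)} ∧ dx_{(b)} ∧ dx_{(c)} with (a < b < c) sorted:
  d(y*(y + z)) includes (∂/∂z)(y*(y + z)) dz = (y) dz, which multiplied by dx ∧ dy gives (y) dx ∧ dy ∧ dz
  d(-y) includes (∂/∂y)(-y) dy = (-1) dy, which multiplied by dx ∧ dz gives (1) dx ∧ dy ∧ dz
Collecting like 3-forms: d(omega) = (y + 1) dx ∧ dy ∧ dz.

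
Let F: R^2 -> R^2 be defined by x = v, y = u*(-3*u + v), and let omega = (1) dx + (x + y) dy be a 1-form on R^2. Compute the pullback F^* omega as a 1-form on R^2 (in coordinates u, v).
F^* omega = (18*u^3 - 9*u^2*v + u*v^2 - 6*u*v + v^2) du + (-3*u^3 + u^2*v + u*v + 1) dv

Using F^*(f dg) = (f ∘ F) d(g ∘ F), substitute each coordinate x_i by F_i(u, v) in f_i, and replace dx_i by d F_i = (∂F_i/∂u) du + (∂F_i/∂v) dv.
  For the x component: f_1(F) = 1; d F_1 = (0) du + (1) dv
  For the y component: f_2(F) = -3*u^2 + u*v + v; d F_2 = (-6*u + v) du + (u) dv
Combining and collecting du, dv coefficients:
  coeff of du: 18*u^3 - 9*u^2*v + u*v^2 - 6*u*v + v^2
  coeff of dv: -3*u^3 + u^2*v + u*v + 1
F^* omega = (18*u^3 - 9*u^2*v + u*v^2 - 6*u*v + v^2) du + (-3*u^3 + u^2*v + u*v + 1) dv.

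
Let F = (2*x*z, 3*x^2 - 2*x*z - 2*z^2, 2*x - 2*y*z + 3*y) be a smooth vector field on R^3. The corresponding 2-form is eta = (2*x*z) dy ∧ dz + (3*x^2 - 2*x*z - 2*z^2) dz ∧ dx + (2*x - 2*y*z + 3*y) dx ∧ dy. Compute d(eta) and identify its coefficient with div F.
d(eta) = (-2*y + 2*z) dx ∧ dy ∧ dz; div F = -2*y + 2*z

For a 2-form in R^3 of the form above, applying d gives a 3-form with coefficient ∂P/∂x + ∂Q/∂y + ∂R/∂z:
  ∂P/∂x = 2*z
  ∂Q/∂y = 0
  ∂R/∂z = -2*y
Sum = -2*y + 2*z, which is exactly div F.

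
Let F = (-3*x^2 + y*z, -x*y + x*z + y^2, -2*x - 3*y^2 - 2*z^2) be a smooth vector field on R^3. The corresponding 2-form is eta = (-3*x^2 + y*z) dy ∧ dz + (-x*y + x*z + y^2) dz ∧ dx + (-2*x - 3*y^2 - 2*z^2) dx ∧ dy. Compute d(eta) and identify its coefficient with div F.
d(eta) = (-7*x + 2*y - 4*z) dx ∧ dy ∧ dz; div F = -7*x + 2*y - 4*z

For a 2-form in R^3 of the form above, applying d gives a 3-form with coefficient ∂P/∂x + ∂Q/∂y + ∂R/∂z:
  ∂P/∂x = -6*x
  ∂Q/∂y = -x + 2*y
  ∂R/∂z = -4*z
Sum = -7*x + 2*y - 4*z, which is exactly div F.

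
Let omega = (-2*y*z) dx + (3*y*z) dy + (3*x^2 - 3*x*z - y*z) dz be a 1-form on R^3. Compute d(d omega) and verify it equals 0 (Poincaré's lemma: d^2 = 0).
d(d omega) = 0

Step 1: d omega = sum_{i<j} (∂f_j/∂x_i - ∂f_i/∂x_j) dx_i ∧ dx_j:
  coeff of dx ∧ dy: 2*z
  coeff of dx ∧ dz: 6*x + 2*y - 3*z
  coeff of dy ∧ dz: -3*y - z
Step 2: Apply d again to each 2-form coefficient. The only possible 3-form in R^3 is dx ∧ dy ∧ dz, with coefficient
  ∂(coeff of dy∧dz)/∂x - ∂(coeff of dx∧dz)/∂y + ∂(coeff of dx∧dy)/∂z
  = ∂/∂x (-3*y - z) - ∂/∂y (6*x + 2*y - 3*z) + ∂/∂z (2*z).
Each of these terms simplifies to sums of mixed partials that cancel in pairs. The result is 0 (by equality of mixed partials for smooth functions — Schwarz / Clairaut).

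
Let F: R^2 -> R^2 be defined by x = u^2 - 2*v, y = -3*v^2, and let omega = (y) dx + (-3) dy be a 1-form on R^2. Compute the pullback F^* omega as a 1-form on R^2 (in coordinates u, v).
F^* omega = (-6*u*v^2) du + (6*v*(v + 3)) dv

Using F^*(f dg) = (f ∘ F) d(g ∘ F), substitute each coordinate x_i by F_i(u, v) in f_i, and replace dx_i by d F_i = (∂F_i/∂u) du + (∂F_i/∂v) dv.
  For the x component: f_1(F) = -3*v^2; d F_1 = (2*u) du + (-2) dv
  For the y component: f_2(F) = -3; d F_2 = (0) du + (-6*v) dv
Combining and collecting du, dv coefficients:
  coeff of du: -6*u*v^2
  coeff of dv: 6*v*(v + 3)
F^* omega = (-6*u*v^2) du + (6*v*(v + 3)) dv.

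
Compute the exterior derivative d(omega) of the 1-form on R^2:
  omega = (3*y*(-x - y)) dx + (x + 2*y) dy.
d(omega) = (3*x + 6*y + 1) dx ∧ dy

For a 1-form omega = sum_i f_i dx_i, the exterior derivative is
  d(omega) = sum_{i < j} (∂f_j/∂x_i - ∂f_i/∂x_j) dx_i ∧ dx_j.
  coefficient of dx ∧ dy: ∂f_2/∂x - ∂f_1/∂y = ∂(x + 2*y)/∂x - ∂(3*y*(-x - y))/∂y = 3*x + 6*y + 1
Assembling: d(omega) = (3*x + 6*y + 1) dx ∧ dy.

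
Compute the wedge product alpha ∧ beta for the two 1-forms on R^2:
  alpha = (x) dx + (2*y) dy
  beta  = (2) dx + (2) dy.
alpha ∧ beta = (2*x - 4*y) dx ∧ dy

Distribute the wedge, using dx_i ∧ dx_j = -dx_j ∧ dx_i and dx_i ∧ dx_i = 0. For each pair (i, j) with i < j, the coefficient of dx_i ∧ dx_j in alpha ∧ beta is (alpha_i * beta_j - alpha_j * beta_i). Collecting: alpha ∧ beta = (2*x - 4*y) dx ∧ dy.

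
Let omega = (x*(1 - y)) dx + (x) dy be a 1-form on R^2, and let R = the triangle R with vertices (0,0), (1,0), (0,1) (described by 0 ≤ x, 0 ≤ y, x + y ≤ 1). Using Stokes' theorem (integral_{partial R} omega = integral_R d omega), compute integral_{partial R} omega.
integral_(partial R) omega = 2/3

Stokes: integral_partial_R omega = integral_R d omega with d omega = (∂Q/∂x - ∂P/∂y) dx ∧ dy.
  ∂Q/∂x = 1
  ∂P/∂y = -x
  integrand = ∂Q/∂x - ∂P/∂y = x + 1.
Integrating over R: integral_0^1 integral_0^{1-x} (x + 1) dy dx = 2/3.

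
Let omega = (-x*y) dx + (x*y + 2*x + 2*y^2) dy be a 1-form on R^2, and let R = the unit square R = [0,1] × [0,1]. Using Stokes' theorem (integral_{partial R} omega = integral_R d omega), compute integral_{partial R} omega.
integral_(partial R) omega = 3

Stokes: integral_partial_R omega = integral_R d omega with d omega = (∂Q/∂x - ∂P/∂y) dx ∧ dy.
  ∂Q/∂x = y + 2
  ∂P/∂y = -x
  integrand = ∂Q/∂x - ∂P/∂y = x + y + 2.
Integrating over R: integral_0^1 integral_0^1 (x + y + 2) dx dy = 3.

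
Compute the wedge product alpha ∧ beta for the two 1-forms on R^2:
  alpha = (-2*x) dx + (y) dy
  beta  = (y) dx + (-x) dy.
alpha ∧ beta = (2*x^2 - y^2) dx ∧ dy

Distribute the wedge, using dx_i ∧ dx_j = -dx_j ∧ dx_i and dx_i ∧ dx_i = 0. For each pair (i, j) with i < j, the coefficient of dx_i ∧ dx_j in alpha ∧ beta is (alpha_i * beta_j - alpha_j * beta_i). Collecting: alpha ∧ beta = (2*x^2 - y^2) dx ∧ dy.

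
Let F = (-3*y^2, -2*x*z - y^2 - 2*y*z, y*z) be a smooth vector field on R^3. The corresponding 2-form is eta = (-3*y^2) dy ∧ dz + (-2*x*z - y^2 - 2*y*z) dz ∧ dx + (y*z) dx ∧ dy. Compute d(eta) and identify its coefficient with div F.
d(eta) = (-y - 2*z) dx ∧ dy ∧ dz; div F = -y - 2*z

For a 2-form in R^3 of the form above, applying d gives a 3-form with coefficient ∂P/∂x + ∂Q/∂y + ∂R/∂z:
  ∂P/∂x = 0
  ∂Q/∂y = -2*y - 2*z
  ∂R/∂z = y
Sum = -y - 2*z, which is exactly div F.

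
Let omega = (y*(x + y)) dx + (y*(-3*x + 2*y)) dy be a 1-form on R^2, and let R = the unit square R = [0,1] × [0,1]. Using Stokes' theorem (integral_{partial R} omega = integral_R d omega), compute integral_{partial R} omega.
integral_(partial R) omega = -3

Stokes: integral_partial_R omega = integral_R d omega with d omega = (∂Q/∂x - ∂P/∂y) dx ∧ dy.
  ∂Q/∂x = -3*y
  ∂P/∂y = x + 2*y
  integrand = ∂Q/∂x - ∂P/∂y = -x - 5*y.
Integrating over R: integral_0^1 integral_0^1 (-x - 5*y) dx dy = -3.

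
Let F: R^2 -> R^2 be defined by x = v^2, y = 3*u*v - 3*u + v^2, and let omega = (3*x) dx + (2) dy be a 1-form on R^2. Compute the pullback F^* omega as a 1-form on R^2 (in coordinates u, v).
F^* omega = (6*v - 6) du + (6*u + 6*v^3 + 4*v) dv

Using F^*(f dg) = (f ∘ F) d(g ∘ F), substitute each coordinate x_i by F_i(u, v) in f_i, and replace dx_i by d F_i = (∂F_i/∂u) du + (∂F_i/∂v) dv.
  For the x component: f_1(F) = 3*v^2; d F_1 = (0) du + (2*v) dv
  For the y component: f_2(F) = 2; d F_2 = (3*v - 3) du + (3*u + 2*v) dv
Combining and collecting du, dv coefficients:
  coeff of du: 6*v - 6
  coeff of dv: 6*u + 6*v^3 + 4*v
F^* omega = (6*v - 6) du + (6*u + 6*v^3 + 4*v) dv.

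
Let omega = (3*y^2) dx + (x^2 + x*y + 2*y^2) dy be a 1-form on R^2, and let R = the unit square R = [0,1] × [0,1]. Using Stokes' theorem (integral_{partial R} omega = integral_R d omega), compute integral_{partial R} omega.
integral_(partial R) omega = -3/2

Stokes: integral_partial_R omega = integral_R d omega with d omega = (∂Q/∂x - ∂P/∂y) dx ∧ dy.
  ∂Q/∂x = 2*x + y
  ∂P/∂y = 6*y
  integrand = ∂Q/∂x - ∂P/∂y = 2*x - 5*y.
Integrating over R: integral_0^1 integral_0^1 (2*x - 5*y) dx dy = -3/2.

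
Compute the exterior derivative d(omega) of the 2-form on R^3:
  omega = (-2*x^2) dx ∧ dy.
d(omega) = 0

For a 2-form omega = sum_{i<j} g_{ij} dx_i ∧ dx_j, the exterior derivative is
  d(omega) = sum_{i<j} d(g_{ij}) ∧ dx_i ∧ dx_j = sum_{i<j, k} (∂g_{ij}/∂x_k) dx_k ∧ dx_i ∧ dx_j.
Expand each term, using dx_k ∧ dx_i ∧ dx_j = sgn(permutation) dx_{(a)} ∧ dx_{(b)} ∧ dx_{(c)} with (a < b < c) sorted:

Collecting like 3-forms: d(omega) = 0.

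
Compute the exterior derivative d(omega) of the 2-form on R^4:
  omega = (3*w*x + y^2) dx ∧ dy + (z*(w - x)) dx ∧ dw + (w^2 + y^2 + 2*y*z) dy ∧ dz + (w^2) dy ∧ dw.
d(omega) = (3*x) dx ∧ dy ∧ dw + (-w + x) dx ∧ dz ∧ dw + (2*w) dy ∧ dz ∧ dw

For a 2-form omega = sum_{i<j} g_{ij} dx_i ∧ dx_j, the exterior derivative is
  d(omega) = sum_{i<j} d(g_{ij}) ∧ dx_i ∧ dx_j = sum_{i<j, k} (∂g_{ij}/∂x_k) dx_k ∧ dx_i ∧ dx_j.
Expand each term, using dx_k ∧ dx_i ∧ dx_j = sgn(permutation) dx_{(a)} ∧ dx_{(b)} ∧ dx_{(c)} with (a < b < c) sorted:
  d(3*w*x + y^2) includes (∂/∂w)(3*w*x + y^2) dw = (3*x) dw, which multiplied by dx ∧ dy gives (3*x) dx ∧ dy ∧ dw
  d(z*(w - x)) includes (∂/∂z)(z*(w - x)) dz = (w - x) dz, which multiplied by dx ∧ dw gives (-w + x) dx ∧ dz ∧ dw
  d(w^2 + y^2 + 2*y*z) includes (∂/∂w)(w^2 + y^2 + 2*y*z) dw = (2*w) dw, which multiplied by dy ∧ dz gives (2*w) dy ∧ dz ∧ dw
Collecting like 3-forms: d(omega) = (3*x) dx ∧ dy ∧ dw + (-w + x) dx ∧ dz ∧ dw + (2*w) dy ∧ dz ∧ dw.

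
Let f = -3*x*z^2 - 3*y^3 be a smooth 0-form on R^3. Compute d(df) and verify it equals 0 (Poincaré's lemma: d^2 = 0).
d(df) = 0

Step 1: df = sum_i (∂f/∂x_i) dx_i = (-3*z^2) dx + (-9*y^2) dy + (-6*x*z) dz.
Step 2: Apply d again. Using the 1-form formula, the coefficient of dx ∧ dy in d(df) is ∂^2 f/∂x ∂y - ∂^2 f/∂y ∂x = (0) - (0) = 0 (equality of mixed partials for smooth f).
Similarly for dx ∧ dz and dy ∧ dz — all coefficients vanish. So d(df) = 0.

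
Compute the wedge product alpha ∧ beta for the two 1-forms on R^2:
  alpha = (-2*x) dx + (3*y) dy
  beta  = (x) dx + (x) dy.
alpha ∧ beta = (-x*(2*x + 3*y)) dx ∧ dy

Distribute the wedge, using dx_i ∧ dx_j = -dx_j ∧ dx_i and dx_i ∧ dx_i = 0. For each pair (i, j) with i < j, the coefficient of dx_i ∧ dx_j in alpha ∧ beta is (alpha_i * beta_j - alpha_j * beta_i). Collecting: alpha ∧ beta = (-x*(2*x + 3*y)) dx ∧ dy.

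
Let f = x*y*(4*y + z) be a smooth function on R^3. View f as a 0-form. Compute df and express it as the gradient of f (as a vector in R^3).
df = (y*(4*y + z)) dx + (x*(8*y + z)) dy + (x*y) dz; grad f = (y*(4*y + z), x*(8*y + z), x*y)

For a 0-form f, d f = (∂f/∂x) dx + (∂f/∂y) dy + (∂f/∂z) dz. The components of the vector representation are exactly the entries of grad f in Cartesian coordinates:
  ∂f/∂x = y*(4*y + z)
  ∂f/∂y = x*(8*y + z)
  ∂f/∂z = x*y.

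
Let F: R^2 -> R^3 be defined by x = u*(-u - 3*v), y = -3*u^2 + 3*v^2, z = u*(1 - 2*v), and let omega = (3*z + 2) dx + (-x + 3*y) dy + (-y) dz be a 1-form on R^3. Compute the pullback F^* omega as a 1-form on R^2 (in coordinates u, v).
F^* omega = (48*u^3 - 12*u^2*v - 3*u^2 - 36*u*v^2 - 9*u*v - 4*u + 6*v^3 - 3*v^2 - 6*v) du + (-6*u^3 - 30*u^2*v - 9*u^2 + 24*u*v^2 - 6*u + 54*v^3) dv

Using F^*(f dg) = (f ∘ F) d(g ∘ F), substitute each coordinate x_i by F_i(u, v) in f_i, and replace dx_i by d F_i = (∂F_i/∂u) du + (∂F_i/∂v) dv.
  For the x component: f_1(F) = -6*u*v + 3*u + 2; d F_1 = (-2*u - 3*v) du + (-3*u) dv
  For the y component: f_2(F) = -8*u^2 + 3*u*v + 9*v^2; d F_2 = (-6*u) du + (6*v) dv
  For the z component: f_3(F) = 3*u^2 - 3*v^2; d F_3 = (1 - 2*v) du + (-2*u) dv
Combining and collecting du, dv coefficients:
  coeff of du: 48*u^3 - 12*u^2*v - 3*u^2 - 36*u*v^2 - 9*u*v - 4*u + 6*v^3 - 3*v^2 - 6*v
  coeff of dv: -6*u^3 - 30*u^2*v - 9*u^2 + 24*u*v^2 - 6*u + 54*v^3
F^* omega = (48*u^3 - 12*u^2*v - 3*u^2 - 36*u*v^2 - 9*u*v - 4*u + 6*v^3 - 3*v^2 - 6*v) du + (-6*u^3 - 30*u^2*v - 9*u^2 + 24*u*v^2 - 6*u + 54*v^3) dv.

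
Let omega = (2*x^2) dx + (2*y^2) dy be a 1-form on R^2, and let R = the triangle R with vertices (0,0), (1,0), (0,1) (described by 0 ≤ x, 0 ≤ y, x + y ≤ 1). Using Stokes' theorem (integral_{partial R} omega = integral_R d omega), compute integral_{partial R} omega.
integral_(partial R) omega = 0

Stokes: integral_partial_R omega = integral_R d omega with d omega = (∂Q/∂x - ∂P/∂y) dx ∧ dy.
  ∂Q/∂x = 0
  ∂P/∂y = 0
  integrand = ∂Q/∂x - ∂P/∂y = 0.
Integrating over R: integral_0^1 integral_0^{1-x} (0) dy dx = 0.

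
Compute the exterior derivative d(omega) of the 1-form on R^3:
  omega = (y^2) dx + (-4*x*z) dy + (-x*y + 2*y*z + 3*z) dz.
d(omega) = (-2*y - 4*z) dx ∧ dy + (-y) dx ∧ dz + (3*x + 2*z) dy ∧ dz

For a 1-form omega = sum_i f_i dx_i, the exterior derivative is
  d(omega) = sum_{i < j} (∂f_j/∂x_i - ∂f_i/∂x_j) dx_i ∧ dx_j.
  coefficient of dx ∧ dy: ∂f_2/∂x - ∂f_1/∂y = ∂(-4*x*z)/∂x - ∂(y^2)/∂y = -2*y - 4*z
  coefficient of dx ∧ dz: ∂f_3/∂x - ∂f_1/∂z = ∂(-x*y + 2*y*z + 3*z)/∂x - ∂(y^2)/∂z = -y
  coefficient of dy ∧ dz: ∂f_3/∂y - ∂f_2/∂z = ∂(-x*y + 2*y*z + 3*z)/∂y - ∂(-4*x*z)/∂z = 3*x + 2*z
Assembling: d(omega) = (-2*y - 4*z) dx ∧ dy + (-y) dx ∧ dz + (3*x + 2*z) dy ∧ dz.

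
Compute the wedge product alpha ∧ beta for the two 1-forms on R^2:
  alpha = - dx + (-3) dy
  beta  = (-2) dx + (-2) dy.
alpha ∧ beta = (-4) dx ∧ dy

Distribute the wedge, using dx_i ∧ dx_j = -dx_j ∧ dx_i and dx_i ∧ dx_i = 0. For each pair (i, j) with i < j, the coefficient of dx_i ∧ dx_j in alpha ∧ beta is (alpha_i * beta_j - alpha_j * beta_i). Collecting: alpha ∧ beta = (-4) dx ∧ dy.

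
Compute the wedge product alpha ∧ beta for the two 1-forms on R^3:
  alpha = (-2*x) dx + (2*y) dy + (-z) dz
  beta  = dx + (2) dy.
alpha ∧ beta = (-4*x - 2*y) dx ∧ dy + (z) dx ∧ dz + (2*z) dy ∧ dz

Distribute the wedge, using dx_i ∧ dx_j = -dx_j ∧ dx_i and dx_i ∧ dx_i = 0. For each pair (i, j) with i < j, the coefficient of dx_i ∧ dx_j in alpha ∧ beta is (alpha_i * beta_j - alpha_j * beta_i). Collecting: alpha ∧ beta = (-4*x - 2*y) dx ∧ dy + (z) dx ∧ dz + (2*z) dy ∧ dz.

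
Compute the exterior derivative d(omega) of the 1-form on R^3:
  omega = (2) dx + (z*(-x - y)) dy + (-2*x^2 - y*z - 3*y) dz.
d(omega) = (-z) dx ∧ dy + (-4*x) dx ∧ dz + (x + y - z - 3) dy ∧ dz

For a 1-form omega = sum_i f_i dx_i, the exterior derivative is
  d(omega) = sum_{i < j} (∂f_j/∂x_i - ∂f_i/∂x_j) dx_i ∧ dx_j.
  coefficient of dx ∧ dy: ∂f_2/∂x - ∂f_1/∂y = ∂(z*(-x - y))/∂x - ∂(2)/∂y = -z
  coefficient of dx ∧ dz: ∂f_3/∂x - ∂f_1/∂z = ∂(-2*x^2 - y*z - 3*y)/∂x - ∂(2)/∂z = -4*x
  coefficient of dy ∧ dz: ∂f_3/∂y - ∂f_2/∂z = ∂(-2*x^2 - y*z - 3*y)/∂y - ∂(z*(-x - y))/∂z = x + y - z - 3
Assembling: d(omega) = (-z) dx ∧ dy + (-4*x) dx ∧ dz + (x + y - z - 3) dy ∧ dz.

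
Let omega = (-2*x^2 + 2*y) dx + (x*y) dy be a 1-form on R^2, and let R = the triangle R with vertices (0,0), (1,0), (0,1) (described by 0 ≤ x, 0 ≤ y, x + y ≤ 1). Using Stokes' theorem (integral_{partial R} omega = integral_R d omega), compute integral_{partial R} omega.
integral_(partial R) omega = -5/6

Stokes: integral_partial_R omega = integral_R d omega with d omega = (∂Q/∂x - ∂P/∂y) dx ∧ dy.
  ∂Q/∂x = y
  ∂P/∂y = 2
  integrand = ∂Q/∂x - ∂P/∂y = y - 2.
Integrating over R: integral_0^1 integral_0^{1-x} (y - 2) dy dx = -5/6.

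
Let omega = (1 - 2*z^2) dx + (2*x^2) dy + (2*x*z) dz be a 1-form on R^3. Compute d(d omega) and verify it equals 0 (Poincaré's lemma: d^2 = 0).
d(d omega) = 0

Step 1: d omega = sum_{i<j} (∂f_j/∂x_i - ∂f_i/∂x_j) dx_i ∧ dx_j:
  coeff of dx ∧ dy: 4*x
  coeff of dx ∧ dz: 6*z
  coeff of dy ∧ dz: 0
Step 2: Apply d again to each 2-form coefficient. The only possible 3-form in R^3 is dx ∧ dy ∧ dz, with coefficient
  ∂(coeff of dy∧dz)/∂x - ∂(coeff of dx∧dz)/∂y + ∂(coeff of dx∧dy)/∂z
  = ∂/∂x (0) - ∂/∂y (6*z) + ∂/∂z (4*x).
Each of these terms simplifies to sums of mixed partials that cancel in pairs. The result is 0 (by equality of mixed partials for smooth functions — Schwarz / Clairaut).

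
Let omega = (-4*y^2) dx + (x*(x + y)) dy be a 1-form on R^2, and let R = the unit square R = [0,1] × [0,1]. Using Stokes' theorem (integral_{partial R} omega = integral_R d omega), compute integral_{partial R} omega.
integral_(partial R) omega = 11/2

Stokes: integral_partial_R omega = integral_R d omega with d omega = (∂Q/∂x - ∂P/∂y) dx ∧ dy.
  ∂Q/∂x = 2*x + y
  ∂P/∂y = -8*y
  integrand = ∂Q/∂x - ∂P/∂y = 2*x + 9*y.
Integrating over R: integral_0^1 integral_0^1 (2*x + 9*y) dx dy = 11/2.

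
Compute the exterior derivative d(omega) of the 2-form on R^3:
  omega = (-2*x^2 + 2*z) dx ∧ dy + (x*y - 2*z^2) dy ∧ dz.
d(omega) = (y + 2) dx ∧ dy ∧ dz

For a 2-form omega = sum_{i<j} g_{ij} dx_i ∧ dx_j, the exterior derivative is
  d(omega) = sum_{i<j} d(g_{ij}) ∧ dx_i ∧ dx_j = sum_{i<j, k} (∂g_{ij}/∂x_k) dx_k ∧ dx_i ∧ dx_j.
Expand each term, using dx_k ∧ dx_i ∧ dx_j = sgn(permutation) dx_{(a)} ∧ dx_{(b)} ∧ dx_{(c)} with (a < b < c) sorted:
  d(-2*x^2 + 2*z) includes (∂/∂z)(-2*x^2 + 2*z) dz = (2) dz, which multiplied by dx ∧ dy gives (2) dx ∧ dy ∧ dz
  d(x*y - 2*z^2) includes (∂/∂x)(x*y - 2*z^2) dx = (y) dx, which multiplied by dy ∧ dz gives (y) dx ∧ dy ∧ dz
Collecting like 3-forms: d(omega) = (y + 2) dx ∧ dy ∧ dz.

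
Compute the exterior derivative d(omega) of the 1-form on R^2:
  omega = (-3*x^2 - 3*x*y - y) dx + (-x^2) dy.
d(omega) = (x + 1) dx ∧ dy

For a 1-form omega = sum_i f_i dx_i, the exterior derivative is
  d(omega) = sum_{i < j} (∂f_j/∂x_i - ∂f_i/∂x_j) dx_i ∧ dx_j.
  coefficient of dx ∧ dy: ∂f_2/∂x - ∂f_1/∂y = ∂(-x^2)/∂x - ∂(-3*x^2 - 3*x*y - y)/∂y = x + 1
Assembling: d(omega) = (x + 1) dx ∧ dy.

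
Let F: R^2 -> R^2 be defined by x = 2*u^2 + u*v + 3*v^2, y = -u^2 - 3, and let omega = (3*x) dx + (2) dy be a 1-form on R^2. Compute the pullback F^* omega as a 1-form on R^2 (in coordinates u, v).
F^* omega = (24*u^3 + 18*u^2*v + 39*u*v^2 - 4*u + 9*v^3) du + (6*u^3 + 39*u^2*v + 27*u*v^2 + 54*v^3) dv

Using F^*(f dg) = (f ∘ F) d(g ∘ F), substitute each coordinate x_i by F_i(u, v) in f_i, and replace dx_i by d F_i = (∂F_i/∂u) du + (∂F_i/∂v) dv.
  For the x component: f_1(F) = 6*u^2 + 3*u*v + 9*v^2; d F_1 = (4*u + v) du + (u + 6*v) dv
  For the y component: f_2(F) = 2; d F_2 = (-2*u) du + (0) dv
Combining and collecting du, dv coefficients:
  coeff of du: 24*u^3 + 18*u^2*v + 39*u*v^2 - 4*u + 9*v^3
  coeff of dv: 6*u^3 + 39*u^2*v + 27*u*v^2 + 54*v^3
F^* omega = (24*u^3 + 18*u^2*v + 39*u*v^2 - 4*u + 9*v^3) du + (6*u^3 + 39*u^2*v + 27*u*v^2 + 54*v^3) dv.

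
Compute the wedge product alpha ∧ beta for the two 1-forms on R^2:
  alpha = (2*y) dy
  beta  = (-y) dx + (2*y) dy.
alpha ∧ beta = (2*y^2) dx ∧ dy

Distribute the wedge, using dx_i ∧ dx_j = -dx_j ∧ dx_i and dx_i ∧ dx_i = 0. For each pair (i, j) with i < j, the coefficient of dx_i ∧ dx_j in alpha ∧ beta is (alpha_i * beta_j - alpha_j * beta_i). Collecting: alpha ∧ beta = (2*y^2) dx ∧ dy.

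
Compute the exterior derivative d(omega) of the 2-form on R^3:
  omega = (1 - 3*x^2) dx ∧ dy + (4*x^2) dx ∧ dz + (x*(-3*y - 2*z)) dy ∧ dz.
d(omega) = (-3*y - 2*z) dx ∧ dy ∧ dz

For a 2-form omega = sum_{i<j} g_{ij} dx_i ∧ dx_j, the exterior derivative is
  d(omega) = sum_{i<j} d(g_{ij}) ∧ dx_i ∧ dx_j = sum_{i<j, k} (∂g_{ij}/∂x_k) dx_k ∧ dx_i ∧ dx_j.
Expand each term, using dx_k ∧ dx_i ∧ dx_j = sgn(permutation) dx_{(a)} ∧ dx_{(b)} ∧ dx_{(c)} with (a < b < c) sorted:
  d(x*(-3*y - 2*z)) includes (∂/∂x)(x*(-3*y - 2*z)) dx = (-3*y - 2*z) dx, which multiplied by dy ∧ dz gives (-3*y - 2*z) dx ∧ dy ∧ dz
Collecting like 3-forms: d(omega) = (-3*y - 2*z) dx ∧ dy ∧ dz.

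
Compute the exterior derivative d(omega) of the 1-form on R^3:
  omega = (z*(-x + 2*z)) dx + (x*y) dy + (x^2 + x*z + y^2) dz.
d(omega) = (y) dx ∧ dy + (3*x - 3*z) dx ∧ dz + (2*y) dy ∧ dz

For a 1-form omega = sum_i f_i dx_i, the exterior derivative is
  d(omega) = sum_{i < j} (∂f_j/∂x_i - ∂f_i/∂x_j) dx_i ∧ dx_j.
  coefficient of dx ∧ dy: ∂f_2/∂x - ∂f_1/∂y = ∂(x*y)/∂x - ∂(z*(-x + 2*z))/∂y = y
  coefficient of dx ∧ dz: ∂f_3/∂x - ∂f_1/∂z = ∂(x^2 + x*z + y^2)/∂x - ∂(z*(-x + 2*z))/∂z = 3*x - 3*z
  coefficient of dy ∧ dz: ∂f_3/∂y - ∂f_2/∂z = ∂(x^2 + x*z + y^2)/∂y - ∂(x*y)/∂z = 2*y
Assembling: d(omega) = (y) dx ∧ dy + (3*x - 3*z) dx ∧ dz + (2*y) dy ∧ dz.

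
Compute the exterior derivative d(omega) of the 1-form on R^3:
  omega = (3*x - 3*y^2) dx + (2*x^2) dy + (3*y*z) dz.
d(omega) = (4*x + 6*y) dx ∧ dy + (3*z) dy ∧ dz

For a 1-form omega = sum_i f_i dx_i, the exterior derivative is
  d(omega) = sum_{i < j} (∂f_j/∂x_i - ∂f_i/∂x_j) dx_i ∧ dx_j.
  coefficient of dx ∧ dy: ∂f_2/∂x - ∂f_1/∂y = ∂(2*x^2)/∂x - ∂(3*x - 3*y^2)/∂y = 4*x + 6*y
  coefficient of dy ∧ dz: ∂f_3/∂y - ∂f_2/∂z = ∂(3*y*z)/∂y - ∂(2*x^2)/∂z = 3*z
Assembling: d(omega) = (4*x + 6*y) dx ∧ dy + (3*z) dy ∧ dz.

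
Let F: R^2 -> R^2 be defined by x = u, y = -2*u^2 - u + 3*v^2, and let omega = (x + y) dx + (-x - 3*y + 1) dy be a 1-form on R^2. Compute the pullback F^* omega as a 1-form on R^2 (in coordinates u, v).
F^* omega = (-24*u^3 - 16*u^2 + 36*u*v^2 - 6*u + 12*v^2 - 1) du + (6*v*(6*u^2 + 2*u - 9*v^2 + 1)) dv

Using F^*(f dg) = (f ∘ F) d(g ∘ F), substitute each coordinate x_i by F_i(u, v) in f_i, and replace dx_i by d F_i = (∂F_i/∂u) du + (∂F_i/∂v) dv.
  For the x component: f_1(F) = -2*u^2 + 3*v^2; d F_1 = (1) du + (0) dv
  For the y component: f_2(F) = 6*u^2 + 2*u - 9*v^2 + 1; d F_2 = (-4*u - 1) du + (6*v) dv
Combining and collecting du, dv coefficients:
  coeff of du: -24*u^3 - 16*u^2 + 36*u*v^2 - 6*u + 12*v^2 - 1
  coeff of dv: 6*v*(6*u^2 + 2*u - 9*v^2 + 1)
F^* omega = (-24*u^3 - 16*u^2 + 36*u*v^2 - 6*u + 12*v^2 - 1) du + (6*v*(6*u^2 + 2*u - 9*v^2 + 1)) dv.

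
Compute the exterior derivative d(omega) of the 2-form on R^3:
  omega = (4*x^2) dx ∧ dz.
d(omega) = 0

For a 2-form omega = sum_{i<j} g_{ij} dx_i ∧ dx_j, the exterior derivative is
  d(omega) = sum_{i<j} d(g_{ij}) ∧ dx_i ∧ dx_j = sum_{i<j, k} (∂g_{ij}/∂x_k) dx_k ∧ dx_i ∧ dx_j.
Expand each term, using dx_k ∧ dx_i ∧ dx_j = sgn(permutation) dx_{(a)} ∧ dx_{(b)} ∧ dx_{(c)} with (a < b < c) sorted:

Collecting like 3-forms: d(omega) = 0.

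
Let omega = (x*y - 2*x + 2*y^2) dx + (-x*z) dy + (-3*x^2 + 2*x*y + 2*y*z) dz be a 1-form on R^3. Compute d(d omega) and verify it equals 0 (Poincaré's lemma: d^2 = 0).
d(d omega) = 0

Step 1: d omega = sum_{i<j} (∂f_j/∂x_i - ∂f_i/∂x_j) dx_i ∧ dx_j:
  coeff of dx ∧ dy: -x - 4*y - z
  coeff of dx ∧ dz: -6*x + 2*y
  coeff of dy ∧ dz: 3*x + 2*z
Step 2: Apply d again to each 2-form coefficient. The only possible 3-form in R^3 is dx ∧ dy ∧ dz, with coefficient
  ∂(coeff of dy∧dz)/∂x - ∂(coeff of dx∧dz)/∂y + ∂(coeff of dx∧dy)/∂z
  = ∂/∂x (3*x + 2*z) - ∂/∂y (-6*x + 2*y) + ∂/∂z (-x - 4*y - z).
Each of these terms simplifies to sums of mixed partials that cancel in pairs. The result is 0 (by equality of mixed partials for smooth functions — Schwarz / Clairaut).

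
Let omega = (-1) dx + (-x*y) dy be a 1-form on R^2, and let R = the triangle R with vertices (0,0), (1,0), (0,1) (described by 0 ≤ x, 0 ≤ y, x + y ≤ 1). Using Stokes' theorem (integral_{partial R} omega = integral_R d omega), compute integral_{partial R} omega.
integral_(partial R) omega = -1/6

Stokes: integral_partial_R omega = integral_R d omega with d omega = (∂Q/∂x - ∂P/∂y) dx ∧ dy.
  ∂Q/∂x = -y
  ∂P/∂y = 0
  integrand = ∂Q/∂x - ∂P/∂y = -y.
Integrating over R: integral_0^1 integral_0^{1-x} (-y) dy dx = -1/6.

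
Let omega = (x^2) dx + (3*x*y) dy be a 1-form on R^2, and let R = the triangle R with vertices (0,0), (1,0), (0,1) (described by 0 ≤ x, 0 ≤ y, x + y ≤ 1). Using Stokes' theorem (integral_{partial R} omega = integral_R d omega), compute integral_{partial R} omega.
integral_(partial R) omega = 1/2

Stokes: integral_partial_R omega = integral_R d omega with d omega = (∂Q/∂x - ∂P/∂y) dx ∧ dy.
  ∂Q/∂x = 3*y
  ∂P/∂y = 0
  integrand = ∂Q/∂x - ∂P/∂y = 3*y.
Integrating over R: integral_0^1 integral_0^{1-x} (3*y) dy dx = 1/2.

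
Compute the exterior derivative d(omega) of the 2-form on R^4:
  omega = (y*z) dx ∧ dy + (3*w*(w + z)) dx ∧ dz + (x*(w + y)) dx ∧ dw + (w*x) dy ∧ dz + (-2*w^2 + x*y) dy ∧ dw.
d(omega) = (w + y) dx ∧ dy ∧ dz + (6*w + 3*z) dx ∧ dz ∧ dw + (-x + y) dx ∧ dy ∧ dw + (x) dy ∧ dz ∧ dw

For a 2-form omega = sum_{i<j} g_{ij} dx_i ∧ dx_j, the exterior derivative is
  d(omega) = sum_{i<j} d(g_{ij}) ∧ dx_i ∧ dx_j = sum_{i<j, k} (∂g_{ij}/∂x_k) dx_k ∧ dx_i ∧ dx_j.
Expand each term, using dx_k ∧ dx_i ∧ dx_j = sgn(permutation) dx_{(a)} ∧ dx_{(b)} ∧ dx_{(c)} with (a < b < c) sorted:
  d(y*z) includes (∂/∂z)(y*z) dz = (y) dz, which multiplied by dx ∧ dy gives (y) dx ∧ dy ∧ dz
  d(3*w*(w + z)) includes (∂/∂w)(3*w*(w + z)) dw = (6*w + 3*z) dw, which multiplied by dx ∧ dz gives (6*w + 3*z) dx ∧ dz ∧ dw
  d(x*(w + y)) includes (∂/∂y)(x*(w + y)) dy = (x) dy, which multiplied by dx ∧ dw gives (-x) dx ∧ dy ∧ dw
  d(w*x) includes (∂/∂x)(w*x) dx = (w) dx, which multiplied by dy ∧ dz gives (w) dx ∧ dy ∧ dz
  d(w*x) includes (∂/∂w)(w*x) dw = (x) dw, which multiplied by dy ∧ dz gives (x) dy ∧ dz ∧ dw
  d(-2*w^2 + x*y) includes (∂/∂x)(-2*w^2 + x*y) dx = (y) dx, which multiplied by dy ∧ dw gives (y) dx ∧ dy ∧ dw
Collecting like 3-forms: d(omega) = (w + y) dx ∧ dy ∧ dz + (6*w + 3*z) dx ∧ dz ∧ dw + (-x + y) dx ∧ dy ∧ dw + (x) dy ∧ dz ∧ dw.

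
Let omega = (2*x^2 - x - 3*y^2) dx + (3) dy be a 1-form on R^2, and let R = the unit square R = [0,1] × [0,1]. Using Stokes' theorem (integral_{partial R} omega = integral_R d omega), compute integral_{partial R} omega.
integral_(partial R) omega = 3

Stokes: integral_partial_R omega = integral_R d omega with d omega = (∂Q/∂x - ∂P/∂y) dx ∧ dy.
  ∂Q/∂x = 0
  ∂P/∂y = -6*y
  integrand = ∂Q/∂x - ∂P/∂y = 6*y.
Integrating over R: integral_0^1 integral_0^1 (6*y) dx dy = 3.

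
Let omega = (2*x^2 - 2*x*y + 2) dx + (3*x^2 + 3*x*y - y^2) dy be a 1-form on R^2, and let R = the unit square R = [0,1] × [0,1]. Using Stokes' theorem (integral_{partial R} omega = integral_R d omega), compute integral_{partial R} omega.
integral_(partial R) omega = 11/2

Stokes: integral_partial_R omega = integral_R d omega with d omega = (∂Q/∂x - ∂P/∂y) dx ∧ dy.
  ∂Q/∂x = 6*x + 3*y
  ∂P/∂y = -2*x
  integrand = ∂Q/∂x - ∂P/∂y = 8*x + 3*y.
Integrating over R: integral_0^1 integral_0^1 (8*x + 3*y) dx dy = 11/2.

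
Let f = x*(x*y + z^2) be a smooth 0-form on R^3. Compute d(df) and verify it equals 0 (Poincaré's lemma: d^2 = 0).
d(df) = 0

Step 1: df = sum_i (∂f/∂x_i) dx_i = (2*x*y + z^2) dx + (x^2) dy + (2*x*z) dz.
Step 2: Apply d again. Using the 1-form formula, the coefficient of dx ∧ dy in d(df) is ∂^2 f/∂x ∂y - ∂^2 f/∂y ∂x = (2*x) - (2*x) = 0 (equality of mixed partials for smooth f).
Similarly for dx ∧ dz and dy ∧ dz — all coefficients vanish. So d(df) = 0.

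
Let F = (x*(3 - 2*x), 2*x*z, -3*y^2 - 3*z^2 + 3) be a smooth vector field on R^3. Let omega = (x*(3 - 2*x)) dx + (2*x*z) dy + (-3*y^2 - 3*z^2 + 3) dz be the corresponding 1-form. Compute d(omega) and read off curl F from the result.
d(omega) = (-2*x - 6*y) dy ∧ dz + (0) dz ∧ dx + (2*z) dx ∧ dy; curl F = (-2*x - 6*y, 0, 2*z)

d omega = sum_{i<j} (∂f_j/∂x_i - ∂f_i/∂x_j) dx_i ∧ dx_j. Under the identification (dy ∧ dz, dz ∧ dx, dx ∧ dy) ↔ (e_x, e_y, e_z), the coefficients are exactly the components of curl F. Compute:
  ∂R/∂y - ∂Q/∂z = (-6*y) - (2*x) = -2*x - 6*y
  ∂P/∂z - ∂R/∂x = (0) - (0) = 0
  ∂Q/∂x - ∂P/∂y = (2*z) - (0) = 2*z.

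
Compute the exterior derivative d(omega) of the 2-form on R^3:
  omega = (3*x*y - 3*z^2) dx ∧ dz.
d(omega) = (-3*x) dx ∧ dy ∧ dz

For a 2-form omega = sum_{i<j} g_{ij} dx_i ∧ dx_j, the exterior derivative is
  d(omega) = sum_{i<j} d(g_{ij}) ∧ dx_i ∧ dx_j = sum_{i<j, k} (∂g_{ij}/∂x_k) dx_k ∧ dx_i ∧ dx_j.
Expand each term, using dx_k ∧ dx_i ∧ dx_j = sgn(permutation) dx_{(a)} ∧ dx_{(b)} ∧ dx_{(c)} with (a < b < c) sorted:
  d(3*x*y - 3*z^2) includes (∂/∂y)(3*x*y - 3*z^2) dy = (3*x) dy, which multiplied by dx ∧ dz gives (-3*x) dx ∧ dy ∧ dz
Collecting like 3-forms: d(omega) = (-3*x) dx ∧ dy ∧ dz.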